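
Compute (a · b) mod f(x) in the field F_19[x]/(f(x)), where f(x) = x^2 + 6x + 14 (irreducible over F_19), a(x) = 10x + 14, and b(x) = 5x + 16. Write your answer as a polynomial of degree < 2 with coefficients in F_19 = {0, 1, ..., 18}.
a · b ≡ 6x + 18 (mod f(x))

Multiply in F_19[x]: a(x)·b(x) = (10x + 14)·(5x + 16) = 12x^2 + 2x + 15. This has degree ≥ 2, so divide by f(x) over F_19: 12x^2 + 2x + 15 = (12)·(x^2 + 6x + 14) + (6x + 18). Hence a·b ≡ 6x + 18 (mod f). (F_19[x]/(f) is a field with 19^2 = 361 elements since f is irreducible of degree 2.)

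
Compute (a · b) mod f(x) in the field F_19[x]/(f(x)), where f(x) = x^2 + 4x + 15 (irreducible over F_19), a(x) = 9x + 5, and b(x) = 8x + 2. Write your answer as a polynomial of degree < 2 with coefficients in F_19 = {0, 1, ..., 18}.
a · b ≡ 17x + 13 (mod f(x))

Multiply in F_19[x]: a(x)·b(x) = (9x + 5)·(8x + 2) = 15x^2 + x + 10. This has degree ≥ 2, so divide by f(x) over F_19: 15x^2 + x + 10 = (15)·(x^2 + 4x + 15) + (17x + 13). Hence a·b ≡ 17x + 13 (mod f). (F_19[x]/(f) is a field with 19^2 = 361 elements since f is irreducible of degree 2.)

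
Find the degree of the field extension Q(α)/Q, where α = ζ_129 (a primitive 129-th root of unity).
[Q(α):Q] = 84

The minimal polynomial of ζ_129 over Q is the 129-th cyclotomic polynomial Φ_129(x), which is irreducible over Q and has degree φ(129) = 84. Hence [Q(α):Q] = φ(129) = 84.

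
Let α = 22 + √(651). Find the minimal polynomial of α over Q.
m_α(x) = x^2 - 44x - 167

From α - 22 = √(651), squaring gives (α - 22)^2 = 651, i.e. α^2 - 44α + 484 = 651, so α^2 - 44α - 167 = 0. The discriminant of x^2 - 44x - 167 is (-44)^2 - 4·(-167) = 1936 + 668 = 2604, and 4·(651) is not a perfect square in Q since 651 is squarefree and ≠ 1. Hence x^2 - 44x - 167 is irreducible over Q and is the minimal polynomial of α.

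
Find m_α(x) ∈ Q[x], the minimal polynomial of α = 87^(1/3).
m_α(x) = x^3 - 87

α satisfies α^3 = 87, so x^3 - 87 annihilates α. By the rational root test, a rational root p/q (in lowest terms) of x^3 - 87 would satisfy p^3 = 87 q^3, forcing q = 1 and p^3 = 87; but 87 is not a perfect cube, contradiction. A monic cubic over Q with no rational root is irreducible (any nontrivial factorization would include a linear factor). Hence x^3 - 87 is the minimal polynomial of α, and in particular [Q(α):Q] = 3.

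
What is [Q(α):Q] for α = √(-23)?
[Q(α):Q] = 2

[Q(α):Q] equals the degree of the minimal polynomial of α. Here α^2 = -23 and x^2 + 23 is irreducible (d = -23 is squarefree, ≠ 1, hence not a square), so deg(m_α) = 2. Thus [Q(α):Q] = 2.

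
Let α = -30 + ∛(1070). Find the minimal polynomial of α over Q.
m_α(x) = x^3 + 90x^2 + 2700x + 25930

Set β = α + 30 = ∛(1070), so β^3 = 1070. Then (α + 30)^3 - 1070 = 0, i.e. α is a root of g(x) = (x + 30)^3 - 1070 = x^3 + 90x^2 + 2700x + 25930. Since g(x) = h(x + 30) where h(x) = x^3 - 1070, and h is irreducible over Q (because 1070 is not a perfect cube, so h has no rational root, and a monic cubic with no rational root is irreducible), g is also irreducible (irreducibility is preserved under the substitution x → x + 30). Hence m_α(x) = x^3 + 90x^2 + 2700x + 25930.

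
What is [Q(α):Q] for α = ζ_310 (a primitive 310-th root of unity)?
[Q(α):Q] = 120

The minimal polynomial of ζ_310 over Q is the 310-th cyclotomic polynomial Φ_310(x), which is irreducible over Q and has degree φ(310) = 120. Hence [Q(α):Q] = φ(310) = 120.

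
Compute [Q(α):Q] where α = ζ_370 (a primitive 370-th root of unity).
[Q(α):Q] = 144

The minimal polynomial of ζ_370 over Q is the 370-th cyclotomic polynomial Φ_370(x), which is irreducible over Q and has degree φ(370) = 144. Hence [Q(α):Q] = φ(370) = 144.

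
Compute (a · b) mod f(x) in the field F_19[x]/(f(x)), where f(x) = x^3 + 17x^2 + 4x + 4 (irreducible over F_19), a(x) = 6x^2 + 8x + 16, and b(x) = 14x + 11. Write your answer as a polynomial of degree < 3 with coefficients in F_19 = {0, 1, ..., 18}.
a · b ≡ 4x^2 + 14x + 11 (mod f(x))

Multiply in F_19[x]: a(x)·b(x) = (6x^2 + 8x + 16)·(14x + 11) = 8x^3 + 7x^2 + 8x + 5. This has degree ≥ 3, so divide by f(x) over F_19: 8x^3 + 7x^2 + 8x + 5 = (8)·(x^3 + 17x^2 + 4x + 4) + (4x^2 + 14x + 11). Hence a·b ≡ 4x^2 + 14x + 11 (mod f). (F_19[x]/(f) is a field with 19^3 = 6859 elements since f is irreducible of degree 3.)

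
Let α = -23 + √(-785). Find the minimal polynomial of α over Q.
m_α(x) = x^2 + 46x + 1314

From α + 23 = √(-785), squaring gives (α + 23)^2 = -785, i.e. α^2 + 46α + 529 = -785, so α^2 + 46α + 1314 = 0. The discriminant of x^2 + 46x + 1314 is (46)^2 - 4·(1314) = 2116 - 5256 = -3140, and 4·(-785) is not a perfect square in Q since -785 is squarefree and ≠ 1. Hence x^2 + 46x + 1314 is irreducible over Q and is the minimal polynomial of α.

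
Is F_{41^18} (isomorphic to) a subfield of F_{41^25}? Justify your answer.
No: F_{41^18} is not a subfield of F_{41^25}

F_{p^m} embeds in F_{p^n} iff m | n. Here 18 ∤ 25 (since 25 = 1·18 + 7 with remainder 7 ≠ 0), so F_{41^18} is not a subfield of F_{41^25}. Equivalently: if it were, the tower law would give 18 = [F_{41^18}:F_41] dividing [F_{41^25}:F_41] = 25, contradiction.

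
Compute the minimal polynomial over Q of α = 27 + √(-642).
m_α(x) = x^2 - 54x + 1371

From α - 27 = √(-642), squaring gives (α - 27)^2 = -642, i.e. α^2 - 54α + 729 = -642, so α^2 - 54α + 1371 = 0. The discriminant of x^2 - 54x + 1371 is (-54)^2 - 4·(1371) = 2916 - 5484 = -2568, and 4·(-642) is not a perfect square in Q since -642 is squarefree and ≠ 1. Hence x^2 - 54x + 1371 is irreducible over Q and is the minimal polynomial of α.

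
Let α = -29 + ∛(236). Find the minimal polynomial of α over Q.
m_α(x) = x^3 + 87x^2 + 2523x + 24153

Set β = α + 29 = ∛(236), so β^3 = 236. Then (α + 29)^3 - 236 = 0, i.e. α is a root of g(x) = (x + 29)^3 - 236 = x^3 + 87x^2 + 2523x + 24153. Since g(x) = h(x + 29) where h(x) = x^3 - 236, and h is irreducible over Q (because 236 is not a perfect cube, so h has no rational root, and a monic cubic with no rational root is irreducible), g is also irreducible (irreducibility is preserved under the substitution x → x + 29). Hence m_α(x) = x^3 + 87x^2 + 2523x + 24153.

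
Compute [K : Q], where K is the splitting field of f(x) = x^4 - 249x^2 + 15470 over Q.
[K : Q] = 4

Solving the quadratic in x^2: x^2 = (249 ± √(249^2 - 4·15470))/2 = (249 ± √121)/2 = (249 ± 11)/2, giving x^2 = 119 or x^2 = 130. So f(x) = (x^2 - 119)(x^2 - 130) and the roots of f are ±√119, ±√130. Hence the splitting field is K = Q(√119, √130). Since 119 and 130 are distinct squarefree integers > 1, their product 15470 is not a perfect square, so √130 ∉ Q(√119). By the tower law [K:Q] = [Q(√119,√130):Q(√119)] · [Q(√119):Q] = 2 · 2 = 4.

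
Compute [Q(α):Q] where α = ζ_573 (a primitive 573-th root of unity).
[Q(α):Q] = 380

The minimal polynomial of ζ_573 over Q is the 573-th cyclotomic polynomial Φ_573(x), which is irreducible over Q and has degree φ(573) = 380. Hence [Q(α):Q] = φ(573) = 380.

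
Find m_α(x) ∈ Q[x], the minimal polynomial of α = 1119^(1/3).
m_α(x) = x^3 - 1119

α satisfies α^3 = 1119, so x^3 - 1119 annihilates α. By the rational root test, a rational root p/q (in lowest terms) of x^3 - 1119 would satisfy p^3 = 1119 q^3, forcing q = 1 and p^3 = 1119; but 1119 is not a perfect cube, contradiction. A monic cubic over Q with no rational root is irreducible (any nontrivial factorization would include a linear factor). Hence x^3 - 1119 is the minimal polynomial of α, and in particular [Q(α):Q] = 3.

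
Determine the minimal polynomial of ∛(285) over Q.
m_α(x) = x^3 - 285

α satisfies α^3 = 285, so x^3 - 285 annihilates α. By the rational root test, a rational root p/q (in lowest terms) of x^3 - 285 would satisfy p^3 = 285 q^3, forcing q = 1 and p^3 = 285; but 285 is not a perfect cube, contradiction. A monic cubic over Q with no rational root is irreducible (any nontrivial factorization would include a linear factor). Hence x^3 - 285 is the minimal polynomial of α, and in particular [Q(α):Q] = 3.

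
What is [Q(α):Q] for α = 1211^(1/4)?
[Q(α):Q] = 4

α is a root of x^4 - 1211. By Eisenstein's criterion at the prime p = 7 (which divides the constant term 1211 but p^2 = 49 does not, since 1211 is squarefree), x^4 - 1211 is irreducible over Q. Hence [Q(α):Q] = 4.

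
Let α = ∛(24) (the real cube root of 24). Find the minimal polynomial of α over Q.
m_α(x) = x^3 - 24

α satisfies α^3 = 24, so x^3 - 24 annihilates α. By the rational root test, a rational root p/q (in lowest terms) of x^3 - 24 would satisfy p^3 = 24 q^3, forcing q = 1 and p^3 = 24; but 24 is not a perfect cube, contradiction. A monic cubic over Q with no rational root is irreducible (any nontrivial factorization would include a linear factor). Hence x^3 - 24 is the minimal polynomial of α, and in particular [Q(α):Q] = 3.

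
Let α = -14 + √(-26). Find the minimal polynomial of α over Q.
m_α(x) = x^2 + 28x + 222

From α + 14 = √(-26), squaring gives (α + 14)^2 = -26, i.e. α^2 + 28α + 196 = -26, so α^2 + 28α + 222 = 0. The discriminant of x^2 + 28x + 222 is (28)^2 - 4·(222) = 784 - 888 = -104, and 4·(-26) is not a perfect square in Q since -26 is squarefree and ≠ 1. Hence x^2 + 28x + 222 is irreducible over Q and is the minimal polynomial of α.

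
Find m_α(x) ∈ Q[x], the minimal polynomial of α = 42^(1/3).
m_α(x) = x^3 - 42

α satisfies α^3 = 42, so x^3 - 42 annihilates α. By the rational root test, a rational root p/q (in lowest terms) of x^3 - 42 would satisfy p^3 = 42 q^3, forcing q = 1 and p^3 = 42; but 42 is not a perfect cube, contradiction. A monic cubic over Q with no rational root is irreducible (any nontrivial factorization would include a linear factor). Hence x^3 - 42 is the minimal polynomial of α, and in particular [Q(α):Q] = 3.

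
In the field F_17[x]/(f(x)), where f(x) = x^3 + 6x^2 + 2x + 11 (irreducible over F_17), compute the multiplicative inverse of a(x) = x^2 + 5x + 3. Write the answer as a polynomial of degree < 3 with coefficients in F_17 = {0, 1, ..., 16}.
a(x)^(-1) ≡ 7x^2 + 6x + 8 (mod f(x))

Since f is irreducible over F_17, F_17[x]/(f) is a field and a(x) ≠ 0 has an inverse. Apply the extended Euclidean algorithm to f(x) and a(x) in F_17[x]: f(x) = (x + 1)·a(x) + (11x + 8);  a(x) = (14x + 15)·(11x + 8) + (2). The last nonzero remainder is the constant 2 = gcd(f, a) in F_17. Back-substituting through the division chain expresses 2 = s(x)·a(x) + t(x)·f(x) with s(x) ≡ 14x^2 + 12x + 16 (mod f), so (14x^2 + 12x + 16)·a(x) ≡ 2 (mod f). Multiplying by 2^(-1) ≡ 9 in F_17 gives a(x)^(-1) ≡ 9·(14x^2 + 12x + 16) ≡ 7x^2 + 6x + 8 (mod f). Check: (x^2 + 5x + 3)·(7x^2 + 6x + 8) = 7x^4 + 7x^3 + 8x^2 + 7x + 7 ≡ 1 (mod x^3 + 6x^2 + 2x + 11).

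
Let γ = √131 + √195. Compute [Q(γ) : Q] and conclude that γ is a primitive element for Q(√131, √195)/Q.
[Q(γ) : Q] = 4 (equivalently, Q(γ) = Q(√131, √195))

Obviously Q(γ) ⊆ Q(√131, √195), and [Q(√131, √195):Q] = 4 (since 131, 195 are distinct squarefree integers > 1 with 25545 not a perfect square). To show equality we compute the minimal polynomial of γ. From γ = √131 + √195: γ^2 = 131 + 2√(25545) + 195 = 326 + 2√(25545), so γ^2 - 326 = 2√(25545); squaring, (γ^2 - 326)^2 = 4·25545, i.e. γ^4 - 652γ^2 + 106276 - 102180 = 0, i.e. γ^4 - 652γ^2 + 4096 = 0. So γ is a root of x^4 - 652x^2 + 4096. This polynomial is irreducible over Q: it has no rational root (each ±√131 ± √195 is irrational), and any factorization into two quadratics over Q would force √(25545) ∈ Q (pairing opposite roots) or √131, √195 ∈ Q (other pairings), all impossible. Hence [Q(γ):Q] = 4 = [Q(√131, √195):Q], so Q(γ) = Q(√131, √195).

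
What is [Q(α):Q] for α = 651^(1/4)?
[Q(α):Q] = 4

α is a root of x^4 - 651. By Eisenstein's criterion at the prime p = 3 (which divides the constant term 651 but p^2 = 9 does not, since 651 is squarefree), x^4 - 651 is irreducible over Q. Hence [Q(α):Q] = 4.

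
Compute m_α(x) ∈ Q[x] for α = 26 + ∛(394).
m_α(x) = x^3 - 78x^2 + 2028x - 17970

Set β = α - 26 = ∛(394), so β^3 = 394. Then (α - 26)^3 - 394 = 0, i.e. α is a root of g(x) = (x - 26)^3 - 394 = x^3 - 78x^2 + 2028x - 17970. Since g(x) = h(x - 26) where h(x) = x^3 - 394, and h is irreducible over Q (because 394 is not a perfect cube, so h has no rational root, and a monic cubic with no rational root is irreducible), g is also irreducible (irreducibility is preserved under the substitution x → x - 26). Hence m_α(x) = x^3 - 78x^2 + 2028x - 17970.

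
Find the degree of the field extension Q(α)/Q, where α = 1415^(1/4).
[Q(α):Q] = 4

α is a root of x^4 - 1415. By Eisenstein's criterion at the prime p = 5 (which divides the constant term 1415 but p^2 = 25 does not, since 1415 is squarefree), x^4 - 1415 is irreducible over Q. Hence [Q(α):Q] = 4.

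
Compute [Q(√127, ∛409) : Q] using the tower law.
[Q(√127, ∛409) : Q] = 6

Let L = Q(√127, ∛409). Since Q(√127) ⊂ L and [Q(√127):Q] = 2, the tower law gives 2 | [L:Q]. Likewise Q(∛409) ⊂ L with [Q(∛409):Q] = 3 (because 409 is not a perfect cube), so 3 | [L:Q]. As gcd(2,3) = 1, [L:Q] is divisible by 6. Conversely L is generated over Q by √127 and ∛409, so [L:Q] ≤ 2·3 = 6. Therefore [Q(√127, ∛409) : Q] = 6.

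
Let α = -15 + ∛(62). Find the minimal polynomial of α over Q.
m_α(x) = x^3 + 45x^2 + 675x + 3313

Set β = α + 15 = ∛(62), so β^3 = 62. Then (α + 15)^3 - 62 = 0, i.e. α is a root of g(x) = (x + 15)^3 - 62 = x^3 + 45x^2 + 675x + 3313. Since g(x) = h(x + 15) where h(x) = x^3 - 62, and h is irreducible over Q (because 62 is not a perfect cube, so h has no rational root, and a monic cubic with no rational root is irreducible), g is also irreducible (irreducibility is preserved under the substitution x → x + 15). Hence m_α(x) = x^3 + 45x^2 + 675x + 3313.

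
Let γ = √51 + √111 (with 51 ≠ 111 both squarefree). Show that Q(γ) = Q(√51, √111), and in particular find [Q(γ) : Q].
[Q(γ) : Q] = 4 (equivalently, Q(γ) = Q(√51, √111))

Obviously Q(γ) ⊆ Q(√51, √111), and [Q(√51, √111):Q] = 4 (since 51, 111 are distinct squarefree integers > 1 with 5661 not a perfect square). To show equality we compute the minimal polynomial of γ. From γ = √51 + √111: γ^2 = 51 + 2√(5661) + 111 = 162 + 2√(5661), so γ^2 - 162 = 2√(5661); squaring, (γ^2 - 162)^2 = 4·5661, i.e. γ^4 - 324γ^2 + 26244 - 22644 = 0, i.e. γ^4 - 324γ^2 + 3600 = 0. So γ is a root of x^4 - 324x^2 + 3600. This polynomial is irreducible over Q: it has no rational root (each ±√51 ± √111 is irrational), and any factorization into two quadratics over Q would force √(5661) ∈ Q (pairing opposite roots) or √51, √111 ∈ Q (other pairings), all impossible. Hence [Q(γ):Q] = 4 = [Q(√51, √111):Q], so Q(γ) = Q(√51, √111).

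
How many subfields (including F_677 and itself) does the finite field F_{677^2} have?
F_{677^2} has 2 subfields

The subfields of F_{p^n} are exactly the fields F_{p^d} for d | n (each is the fixed field of the unique index-d subgroup of Gal(F_{p^n}/F_p) ≅ Z/nZ). The divisors of n = 2 are {1, 2}, giving 2 subfields: F_{677^1}, F_{677^2}.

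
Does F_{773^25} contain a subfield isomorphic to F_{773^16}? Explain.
No: F_{773^16} is not a subfield of F_{773^25}

F_{p^m} embeds in F_{p^n} iff m | n. Here 16 ∤ 25 (since 25 = 1·16 + 9 with remainder 9 ≠ 0), so F_{773^16} is not a subfield of F_{773^25}. Equivalently: if it were, the tower law would give 16 = [F_{773^16}:F_773] dividing [F_{773^25}:F_773] = 25, contradiction.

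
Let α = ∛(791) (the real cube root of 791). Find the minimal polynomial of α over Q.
m_α(x) = x^3 - 791

α satisfies α^3 = 791, so x^3 - 791 annihilates α. By the rational root test, a rational root p/q (in lowest terms) of x^3 - 791 would satisfy p^3 = 791 q^3, forcing q = 1 and p^3 = 791; but 791 is not a perfect cube, contradiction. A monic cubic over Q with no rational root is irreducible (any nontrivial factorization would include a linear factor). Hence x^3 - 791 is the minimal polynomial of α, and in particular [Q(α):Q] = 3.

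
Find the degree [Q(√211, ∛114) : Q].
[Q(√211, ∛114) : Q] = 6

Let L = Q(√211, ∛114). Since Q(√211) ⊂ L and [Q(√211):Q] = 2, the tower law gives 2 | [L:Q]. Likewise Q(∛114) ⊂ L with [Q(∛114):Q] = 3 (because 114 is not a perfect cube), so 3 | [L:Q]. As gcd(2,3) = 1, [L:Q] is divisible by 6. Conversely L is generated over Q by √211 and ∛114, so [L:Q] ≤ 2·3 = 6. Therefore [Q(√211, ∛114) : Q] = 6.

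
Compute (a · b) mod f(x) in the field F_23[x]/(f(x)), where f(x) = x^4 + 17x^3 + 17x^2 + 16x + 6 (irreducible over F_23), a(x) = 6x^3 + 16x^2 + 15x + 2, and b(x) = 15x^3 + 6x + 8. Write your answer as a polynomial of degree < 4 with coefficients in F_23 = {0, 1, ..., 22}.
a · b ≡ 6x^3 + 5x^2 + 9x + 20 (mod f(x))

Multiply in F_23[x]: a(x)·b(x) = (6x^3 + 16x^2 + 15x + 2)·(15x^3 + 6x + 8) = 21x^6 + 10x^5 + 8x^4 + 13x^3 + 11x^2 + 17x + 16. This has degree ≥ 4, so divide by f(x) over F_23: 21x^6 + 10x^5 + 8x^4 + 13x^3 + 11x^2 + 17x + 16 = (21x^2 + 21x + 7)·(x^4 + 17x^3 + 17x^2 + 16x + 6) + (6x^3 + 5x^2 + 9x + 20). Hence a·b ≡ 6x^3 + 5x^2 + 9x + 20 (mod f). (F_23[x]/(f) is a field with 23^4 = 279841 elements since f is irreducible of degree 4.)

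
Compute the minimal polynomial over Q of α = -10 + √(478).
m_α(x) = x^2 + 20x - 378

From α + 10 = √(478), squaring gives (α + 10)^2 = 478, i.e. α^2 + 20α + 100 = 478, so α^2 + 20α - 378 = 0. The discriminant of x^2 + 20x - 378 is (20)^2 - 4·(-378) = 400 + 1512 = 1912, and 4·(478) is not a perfect square in Q since 478 is squarefree and ≠ 1. Hence x^2 + 20x - 378 is irreducible over Q and is the minimal polynomial of α.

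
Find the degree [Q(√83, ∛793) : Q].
[Q(√83, ∛793) : Q] = 6

Let L = Q(√83, ∛793). Since Q(√83) ⊂ L and [Q(√83):Q] = 2, the tower law gives 2 | [L:Q]. Likewise Q(∛793) ⊂ L with [Q(∛793):Q] = 3 (because 793 is not a perfect cube), so 3 | [L:Q]. As gcd(2,3) = 1, [L:Q] is divisible by 6. Conversely L is generated over Q by √83 and ∛793, so [L:Q] ≤ 2·3 = 6. Therefore [Q(√83, ∛793) : Q] = 6.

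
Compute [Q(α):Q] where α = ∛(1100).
[Q(α):Q] = 3

The minimal polynomial of α is x^3 - 1100, irreducible over Q since 1100 is not a perfect cube (so x^3 - 1100 has no rational root). Hence [Q(α):Q] = deg(m_α) = 3.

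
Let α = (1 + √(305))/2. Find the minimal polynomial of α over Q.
m_α(x) = x^2 - x - 76

From 2α - 1 = √(305), squaring gives (2α - 1)^2 = 305, i.e. 4α^2 - 4α + 1 = 305, so α^2 - α + (1 - 305)/4 = 0. Since 305 ≡ 1 (mod 4), (1 - 305)/4 = -76 ∈ Z. The polynomial x^2 - x - 76 has discriminant 1 - 4·(-76) = 305, which is not a perfect square in Q (d = 305 is squarefree and ≠ 1), so x^2 - x - 76 is irreducible over Q. It is the minimal polynomial of α.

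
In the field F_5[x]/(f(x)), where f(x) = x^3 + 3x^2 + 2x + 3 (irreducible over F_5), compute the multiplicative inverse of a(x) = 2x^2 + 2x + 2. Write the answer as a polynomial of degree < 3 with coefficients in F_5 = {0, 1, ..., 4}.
a(x)^(-1) ≡ 4x^2 + x + 2 (mod f(x))

Since f is irreducible over F_5, F_5[x]/(f) is a field and a(x) ≠ 0 has an inverse. Apply the extended Euclidean algorithm to f(x) and a(x) in F_5[x]: f(x) = (3x + 1)·a(x) + (4x + 1);  a(x) = (3x + 1)·(4x + 1) + (1). The last nonzero remainder is the constant 1 = gcd(f, a) in F_5. Back-substituting through the division chain expresses 1 = s(x)·a(x) + t(x)·f(x) with s(x) ≡ 4x^2 + x + 2 (mod f), so a(x)^(-1) ≡ s(x) = 4x^2 + x + 2 (mod f). Check: (2x^2 + 2x + 2)·(4x^2 + x + 2) = 3x^4 + 4x^2 + x + 4 ≡ 1 (mod x^3 + 3x^2 + 2x + 3).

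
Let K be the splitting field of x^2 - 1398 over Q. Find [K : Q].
[K : Q] = 2

f(x) = x^2 - 1398 factors as (x - √1398)(x + √1398). The splitting field is K = Q(√1398). Since 1398 is squarefree and > 1, it is not a perfect square, so x^2 - 1398 is irreducible over Q and [Q(√1398) : Q] = 2. Hence [K : Q] = 2.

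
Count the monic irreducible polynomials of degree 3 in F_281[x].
There are 7395920 monic irreducible polynomials of degree 3 over F_281

Each element of F_{281^3} that lies in no proper subfield is a root of exactly one monic irreducible of degree 3 over F_281, and each such polynomial has 3 distinct roots in F_{281^3}. By Möbius inversion the count is N_281(3) = (1/3) Σ_{d|3} μ(3/d) · 281^d = (1/3)(μ(3)·281^1 + μ(1)·281^3) = 22187760/3 = 7395920.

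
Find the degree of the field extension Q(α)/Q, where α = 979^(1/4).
[Q(α):Q] = 4

α is a root of x^4 - 979. By Eisenstein's criterion at the prime p = 11 (which divides the constant term 979 but p^2 = 121 does not, since 979 is squarefree), x^4 - 979 is irreducible over Q. Hence [Q(α):Q] = 4.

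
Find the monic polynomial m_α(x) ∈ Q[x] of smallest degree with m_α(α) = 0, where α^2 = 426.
m_α(x) = x^2 - 426

α satisfies α^2 - 426 = 0, so x^2 - 426 annihilates α. Since d = 426 is squarefree and ≠ 1, it is not a perfect square in Q, so x^2 - 426 has no rational root and is therefore irreducible over Q (a degree-2 polynomial over a field is irreducible iff it has no root). Hence m_α(x) = x^2 - 426.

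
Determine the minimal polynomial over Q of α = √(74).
m_α(x) = x^2 - 74

α satisfies α^2 - 74 = 0, so x^2 - 74 annihilates α. Since d = 74 is squarefree and ≠ 1, it is not a perfect square in Q, so x^2 - 74 has no rational root and is therefore irreducible over Q (a degree-2 polynomial over a field is irreducible iff it has no root). Hence m_α(x) = x^2 - 74.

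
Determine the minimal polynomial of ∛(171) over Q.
m_α(x) = x^3 - 171

α satisfies α^3 = 171, so x^3 - 171 annihilates α. By the rational root test, a rational root p/q (in lowest terms) of x^3 - 171 would satisfy p^3 = 171 q^3, forcing q = 1 and p^3 = 171; but 171 is not a perfect cube, contradiction. A monic cubic over Q with no rational root is irreducible (any nontrivial factorization would include a linear factor). Hence x^3 - 171 is the minimal polynomial of α, and in particular [Q(α):Q] = 3.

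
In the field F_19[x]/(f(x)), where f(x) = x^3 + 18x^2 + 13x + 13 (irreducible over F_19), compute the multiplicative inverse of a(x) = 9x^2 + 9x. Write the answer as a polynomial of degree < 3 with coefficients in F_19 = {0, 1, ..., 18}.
a(x)^(-1) ≡ 7x^2 + 11x + 17 (mod f(x))

Since f is irreducible over F_19, F_19[x]/(f) is a field and a(x) ≠ 0 has an inverse. Apply the extended Euclidean algorithm to f(x) and a(x) in F_19[x]: f(x) = (17x + 4)·a(x) + (15x + 13);  a(x) = (12x + 13)·(15x + 13) + (2). The last nonzero remainder is the constant 2 = gcd(f, a) in F_19. Back-substituting through the division chain expresses 2 = s(x)·a(x) + t(x)·f(x) with s(x) ≡ 14x^2 + 3x + 15 (mod f), so (14x^2 + 3x + 15)·a(x) ≡ 2 (mod f). Multiplying by 2^(-1) ≡ 10 in F_19 gives a(x)^(-1) ≡ 10·(14x^2 + 3x + 15) ≡ 7x^2 + 11x + 17 (mod f). Check: (9x^2 + 9x)·(7x^2 + 11x + 17) = 6x^4 + 10x^3 + 5x^2 + x ≡ 1 (mod x^3 + 18x^2 + 13x + 13).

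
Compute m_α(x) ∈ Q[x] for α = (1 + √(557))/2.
m_α(x) = x^2 - x - 139

From 2α - 1 = √(557), squaring gives (2α - 1)^2 = 557, i.e. 4α^2 - 4α + 1 = 557, so α^2 - α + (1 - 557)/4 = 0. Since 557 ≡ 1 (mod 4), (1 - 557)/4 = -139 ∈ Z. The polynomial x^2 - x - 139 has discriminant 1 - 4·(-139) = 557, which is not a perfect square in Q (d = 557 is squarefree and ≠ 1), so x^2 - x - 139 is irreducible over Q. It is the minimal polynomial of α.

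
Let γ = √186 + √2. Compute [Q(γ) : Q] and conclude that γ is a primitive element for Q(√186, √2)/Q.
[Q(γ) : Q] = 4 (equivalently, Q(γ) = Q(√186, √2))

Obviously Q(γ) ⊆ Q(√186, √2), and [Q(√186, √2):Q] = 4 (since 186, 2 are distinct squarefree integers > 1 with 372 not a perfect square). To show equality we compute the minimal polynomial of γ. From γ = √186 + √2: γ^2 = 186 + 2√(372) + 2 = 188 + 2√(372), so γ^2 - 188 = 2√(372); squaring, (γ^2 - 188)^2 = 4·372, i.e. γ^4 - 376γ^2 + 35344 - 1488 = 0, i.e. γ^4 - 376γ^2 + 33856 = 0. So γ is a root of x^4 - 376x^2 + 33856. This polynomial is irreducible over Q: it has no rational root (each ±√186 ± √2 is irrational), and any factorization into two quadratics over Q would force √(372) ∈ Q (pairing opposite roots) or √186, √2 ∈ Q (other pairings), all impossible. Hence [Q(γ):Q] = 4 = [Q(√186, √2):Q], so Q(γ) = Q(√186, √2).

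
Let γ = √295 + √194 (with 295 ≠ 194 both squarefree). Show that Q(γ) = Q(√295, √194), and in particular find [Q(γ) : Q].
[Q(γ) : Q] = 4 (equivalently, Q(γ) = Q(√295, √194))

Obviously Q(γ) ⊆ Q(√295, √194), and [Q(√295, √194):Q] = 4 (since 295, 194 are distinct squarefree integers > 1 with 57230 not a perfect square). To show equality we compute the minimal polynomial of γ. From γ = √295 + √194: γ^2 = 295 + 2√(57230) + 194 = 489 + 2√(57230), so γ^2 - 489 = 2√(57230); squaring, (γ^2 - 489)^2 = 4·57230, i.e. γ^4 - 978γ^2 + 239121 - 228920 = 0, i.e. γ^4 - 978γ^2 + 10201 = 0. So γ is a root of x^4 - 978x^2 + 10201. This polynomial is irreducible over Q: it has no rational root (each ±√295 ± √194 is irrational), and any factorization into two quadratics over Q would force √(57230) ∈ Q (pairing opposite roots) or √295, √194 ∈ Q (other pairings), all impossible. Hence [Q(γ):Q] = 4 = [Q(√295, √194):Q], so Q(γ) = Q(√295, √194).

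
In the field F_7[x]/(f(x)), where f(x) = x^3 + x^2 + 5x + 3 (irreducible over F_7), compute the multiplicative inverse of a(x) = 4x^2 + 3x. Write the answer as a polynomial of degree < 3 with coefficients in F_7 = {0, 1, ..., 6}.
a(x)^(-1) ≡ 4x + 1 (mod f(x))

Since f is irreducible over F_7, F_7[x]/(f) is a field and a(x) ≠ 0 has an inverse. Apply the extended Euclidean algorithm to f(x) and a(x) in F_7[x]: f(x) = (2x + 4)·a(x) + (3). The last nonzero remainder is the constant 3 = gcd(f, a) in F_7. Back-substituting through the division chain expresses 3 = s(x)·a(x) + t(x)·f(x) with s(x) ≡ 5x + 3 (mod f), so (5x + 3)·a(x) ≡ 3 (mod f). Multiplying by 3^(-1) ≡ 5 in F_7 gives a(x)^(-1) ≡ 5·(5x + 3) ≡ 4x + 1 (mod f). Check: (4x^2 + 3x)·(4x + 1) = 2x^3 + 2x^2 + 3x ≡ 1 (mod x^3 + x^2 + 5x + 3).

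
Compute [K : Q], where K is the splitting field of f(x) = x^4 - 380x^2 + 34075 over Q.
[K : Q] = 4

Solving the quadratic in x^2: x^2 = (380 ± √(380^2 - 4·34075))/2 = (380 ± √8100)/2 = (380 ± 90)/2, giving x^2 = 235 or x^2 = 145. So f(x) = (x^2 - 235)(x^2 - 145) and the roots of f are ±√235, ±√145. Hence the splitting field is K = Q(√235, √145). Since 235 and 145 are distinct squarefree integers > 1, their product 34075 is not a perfect square, so √145 ∉ Q(√235). By the tower law [K:Q] = [Q(√235,√145):Q(√235)] · [Q(√235):Q] = 2 · 2 = 4.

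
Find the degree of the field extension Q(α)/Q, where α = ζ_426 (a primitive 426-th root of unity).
[Q(α):Q] = 140

The minimal polynomial of ζ_426 over Q is the 426-th cyclotomic polynomial Φ_426(x), which is irreducible over Q and has degree φ(426) = 140. Hence [Q(α):Q] = φ(426) = 140.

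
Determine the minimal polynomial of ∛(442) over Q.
m_α(x) = x^3 - 442

α satisfies α^3 = 442, so x^3 - 442 annihilates α. By the rational root test, a rational root p/q (in lowest terms) of x^3 - 442 would satisfy p^3 = 442 q^3, forcing q = 1 and p^3 = 442; but 442 is not a perfect cube, contradiction. A monic cubic over Q with no rational root is irreducible (any nontrivial factorization would include a linear factor). Hence x^3 - 442 is the minimal polynomial of α, and in particular [Q(α):Q] = 3.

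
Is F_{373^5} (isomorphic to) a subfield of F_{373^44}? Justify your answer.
No: F_{373^5} is not a subfield of F_{373^44}

F_{p^m} embeds in F_{p^n} iff m | n. Here 5 ∤ 44 (since 44 = 8·5 + 4 with remainder 4 ≠ 0), so F_{373^5} is not a subfield of F_{373^44}. Equivalently: if it were, the tower law would give 5 = [F_{373^5}:F_373] dividing [F_{373^44}:F_373] = 44, contradiction.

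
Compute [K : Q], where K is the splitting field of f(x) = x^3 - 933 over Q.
[K : Q] = 6

The roots of x^3 - 933 are ∛933, ω∛933, ω^2∛933 where ω = e^(2πi/3) is a primitive cube root of unity, so K = Q(∛933, ω). Now [Q(∛933):Q] = 3 (since 933 is not a perfect cube, x^3 - 933 is irreducible) and [Q(ω):Q] = 2. Both 2 and 3 divide [K:Q], and [K:Q] ≤ 3·2 = 6, so [K:Q] = 6. (Equivalently: Q(∛933) ⊂ R but ω ∉ R, so [K : Q(∛933)] = 2.)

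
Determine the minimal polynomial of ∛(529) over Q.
m_α(x) = x^3 - 529

α satisfies α^3 = 529, so x^3 - 529 annihilates α. By the rational root test, a rational root p/q (in lowest terms) of x^3 - 529 would satisfy p^3 = 529 q^3, forcing q = 1 and p^3 = 529; but 529 is not a perfect cube, contradiction. A monic cubic over Q with no rational root is irreducible (any nontrivial factorization would include a linear factor). Hence x^3 - 529 is the minimal polynomial of α, and in particular [Q(α):Q] = 3.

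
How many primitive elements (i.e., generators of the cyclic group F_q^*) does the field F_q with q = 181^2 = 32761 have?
There are φ(32760) = 6912 primitive elements

F_q^* is cyclic of order q - 1 = 32760. A cyclic group of order m has exactly φ(m) generators. Here m = 32760 = 2^3 · 3^2 · 5 · 7 · 13, so the number of primitive elements is φ(32760) = 6912.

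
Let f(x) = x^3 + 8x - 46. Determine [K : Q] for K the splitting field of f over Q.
[K : Q] = 6

By the rational root test, any rational root of the monic integer polynomial f(x) = x^3 + 8x - 46 must be an integer dividing the constant term -46, i.e. one of ±{1, 2, 23, 46}. Evaluating: f(1) = -37, f(-1) = -55, f(2) = -22, f(-2) = -70, f(23) = 12305, f(-23) = -12397, f(46) = 97658, f(-46) = -97750; none is 0, so f has no rational root and is therefore irreducible over Q (a cubic with no linear factor over a field is irreducible). For an irreducible cubic, the Galois group is A_3 or S_3 according as the discriminant disc(f) = -4a^3 - 27b^2 = -4·(8)^3 - 27·(-46)^2 = -59180 is or is not a square in Q. Here disc(f) = -59180 is not a perfect square in Q, so the Galois group of f over Q is not contained in A_3 and must be all of S_3. The splitting field has degree |S_3| = 6 over Q, so [K : Q] = 6.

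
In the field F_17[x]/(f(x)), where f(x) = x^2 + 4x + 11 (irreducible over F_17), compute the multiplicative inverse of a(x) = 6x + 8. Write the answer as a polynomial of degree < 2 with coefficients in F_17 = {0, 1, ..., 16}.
a(x)^(-1) ≡ 10x + 4 (mod f(x))

Since f is irreducible over F_17, F_17[x]/(f) is a field and a(x) ≠ 0 has an inverse. Apply the extended Euclidean algorithm to f(x) and a(x) in F_17[x]: f(x) = (3x + 8)·a(x) + (15). The last nonzero remainder is the constant 15 = gcd(f, a) in F_17. Back-substituting through the division chain expresses 15 = s(x)·a(x) + t(x)·f(x) with s(x) ≡ 14x + 9 (mod f), so (14x + 9)·a(x) ≡ 15 (mod f). Multiplying by 15^(-1) ≡ 8 in F_17 gives a(x)^(-1) ≡ 8·(14x + 9) ≡ 10x + 4 (mod f). Check: (6x + 8)·(10x + 4) = 9x^2 + 2x + 15 ≡ 1 (mod x^2 + 4x + 11).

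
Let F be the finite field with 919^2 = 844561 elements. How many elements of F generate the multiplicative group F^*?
There are φ(844560) = 202752 primitive elements

F_q^* is cyclic of order q - 1 = 844560. A cyclic group of order m has exactly φ(m) generators. Here m = 844560 = 2^4 · 3^3 · 5 · 17 · 23, so the number of primitive elements is φ(844560) = 202752.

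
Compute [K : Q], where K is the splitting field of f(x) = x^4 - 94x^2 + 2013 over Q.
[K : Q] = 4

Solving the quadratic in x^2: x^2 = (94 ± √(94^2 - 4·2013))/2 = (94 ± √784)/2 = (94 ± 28)/2, giving x^2 = 61 or x^2 = 33. So f(x) = (x^2 - 61)(x^2 - 33) and the roots of f are ±√61, ±√33. Hence the splitting field is K = Q(√61, √33). Since 61 and 33 are distinct squarefree integers > 1, their product 2013 is not a perfect square, so √33 ∉ Q(√61). By the tower law [K:Q] = [Q(√61,√33):Q(√61)] · [Q(√61):Q] = 2 · 2 = 4.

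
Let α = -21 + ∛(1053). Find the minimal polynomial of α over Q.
m_α(x) = x^3 + 63x^2 + 1323x + 8208

Set β = α + 21 = ∛(1053), so β^3 = 1053. Then (α + 21)^3 - 1053 = 0, i.e. α is a root of g(x) = (x + 21)^3 - 1053 = x^3 + 63x^2 + 1323x + 8208. Since g(x) = h(x + 21) where h(x) = x^3 - 1053, and h is irreducible over Q (because 1053 is not a perfect cube, so h has no rational root, and a monic cubic with no rational root is irreducible), g is also irreducible (irreducibility is preserved under the substitution x → x + 21). Hence m_α(x) = x^3 + 63x^2 + 1323x + 8208.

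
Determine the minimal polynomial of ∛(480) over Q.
m_α(x) = x^3 - 480

α satisfies α^3 = 480, so x^3 - 480 annihilates α. By the rational root test, a rational root p/q (in lowest terms) of x^3 - 480 would satisfy p^3 = 480 q^3, forcing q = 1 and p^3 = 480; but 480 is not a perfect cube, contradiction. A monic cubic over Q with no rational root is irreducible (any nontrivial factorization would include a linear factor). Hence x^3 - 480 is the minimal polynomial of α, and in particular [Q(α):Q] = 3.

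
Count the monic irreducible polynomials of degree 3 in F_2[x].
There are 2 monic irreducible polynomials of degree 3 over F_2

Each element of F_{2^3} that lies in no proper subfield is a root of exactly one monic irreducible of degree 3 over F_2, and each such polynomial has 3 distinct roots in F_{2^3}. By Möbius inversion the count is N_2(3) = (1/3) Σ_{d|3} μ(3/d) · 2^d = (1/3)(μ(3)·2^1 + μ(1)·2^3) = 6/3 = 2.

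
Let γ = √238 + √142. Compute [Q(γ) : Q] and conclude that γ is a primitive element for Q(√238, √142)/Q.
[Q(γ) : Q] = 4 (equivalently, Q(γ) = Q(√238, √142))

Obviously Q(γ) ⊆ Q(√238, √142), and [Q(√238, √142):Q] = 4 (since 238, 142 are distinct squarefree integers > 1 with 33796 not a perfect square). To show equality we compute the minimal polynomial of γ. From γ = √238 + √142: γ^2 = 238 + 2√(33796) + 142 = 380 + 2√(33796), so γ^2 - 380 = 2√(33796); squaring, (γ^2 - 380)^2 = 4·33796, i.e. γ^4 - 760γ^2 + 144400 - 135184 = 0, i.e. γ^4 - 760γ^2 + 9216 = 0. So γ is a root of x^4 - 760x^2 + 9216. This polynomial is irreducible over Q: it has no rational root (each ±√238 ± √142 is irrational), and any factorization into two quadratics over Q would force √(33796) ∈ Q (pairing opposite roots) or √238, √142 ∈ Q (other pairings), all impossible. Hence [Q(γ):Q] = 4 = [Q(√238, √142):Q], so Q(γ) = Q(√238, √142).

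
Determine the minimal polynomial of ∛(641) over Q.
m_α(x) = x^3 - 641

α satisfies α^3 = 641, so x^3 - 641 annihilates α. By the rational root test, a rational root p/q (in lowest terms) of x^3 - 641 would satisfy p^3 = 641 q^3, forcing q = 1 and p^3 = 641; but 641 is not a perfect cube, contradiction. A monic cubic over Q with no rational root is irreducible (any nontrivial factorization would include a linear factor). Hence x^3 - 641 is the minimal polynomial of α, and in particular [Q(α):Q] = 3.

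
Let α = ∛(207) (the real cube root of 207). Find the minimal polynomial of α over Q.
m_α(x) = x^3 - 207

α satisfies α^3 = 207, so x^3 - 207 annihilates α. By the rational root test, a rational root p/q (in lowest terms) of x^3 - 207 would satisfy p^3 = 207 q^3, forcing q = 1 and p^3 = 207; but 207 is not a perfect cube, contradiction. A monic cubic over Q with no rational root is irreducible (any nontrivial factorization would include a linear factor). Hence x^3 - 207 is the minimal polynomial of α, and in particular [Q(α):Q] = 3.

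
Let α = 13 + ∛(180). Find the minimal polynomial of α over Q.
m_α(x) = x^3 - 39x^2 + 507x - 2377

Set β = α - 13 = ∛(180), so β^3 = 180. Then (α - 13)^3 - 180 = 0, i.e. α is a root of g(x) = (x - 13)^3 - 180 = x^3 - 39x^2 + 507x - 2377. Since g(x) = h(x - 13) where h(x) = x^3 - 180, and h is irreducible over Q (because 180 is not a perfect cube, so h has no rational root, and a monic cubic with no rational root is irreducible), g is also irreducible (irreducibility is preserved under the substitution x → x - 13). Hence m_α(x) = x^3 - 39x^2 + 507x - 2377.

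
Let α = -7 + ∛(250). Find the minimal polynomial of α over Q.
m_α(x) = x^3 + 21x^2 + 147x + 93

Set β = α + 7 = ∛(250), so β^3 = 250. Then (α + 7)^3 - 250 = 0, i.e. α is a root of g(x) = (x + 7)^3 - 250 = x^3 + 21x^2 + 147x + 93. Since g(x) = h(x + 7) where h(x) = x^3 - 250, and h is irreducible over Q (because 250 is not a perfect cube, so h has no rational root, and a monic cubic with no rational root is irreducible), g is also irreducible (irreducibility is preserved under the substitution x → x + 7). Hence m_α(x) = x^3 + 21x^2 + 147x + 93.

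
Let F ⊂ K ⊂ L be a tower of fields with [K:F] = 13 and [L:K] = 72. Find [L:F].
[L:F] = 936

The tower law says that for any tower of field extensions F ⊂ K ⊂ L with finite degrees, [L:F] = [L:K] · [K:F]. Here this gives [L:F] = 72 · 13 = 936.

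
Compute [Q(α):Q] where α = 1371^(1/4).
[Q(α):Q] = 4

α is a root of x^4 - 1371. By Eisenstein's criterion at the prime p = 3 (which divides the constant term 1371 but p^2 = 9 does not, since 1371 is squarefree), x^4 - 1371 is irreducible over Q. Hence [Q(α):Q] = 4.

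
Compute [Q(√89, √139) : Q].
[Q(√89, √139) : Q] = 4

[Q(√89):Q] = 2 (min poly x^2 - 89, irreducible since 89 is squarefree > 1). For the top step, suppose √139 ∈ Q(√89), say √139 = c + d√89 with c, d ∈ Q. Squaring: 139 = c^2 + 89d^2 + 2cd√89. Since √89 ∉ Q this forces 2cd = 0. If d = 0 then √139 = c ∈ Q, contradicting 139 squarefree > 1. If c = 0 then 139 = 89d^2, so 89·139 = (89d)^2 is a perfect square in Q — but 89·139 = 12371 is not a perfect square (since 89 and 139 are distinct squarefree integers). Contradiction. Hence √139 ∉ Q(√89), so x^2 - 139 stays irreducible over Q(√89) and [Q(√89, √139) : Q(√89)] = 2. By the tower law, [Q(√89, √139) : Q] = 2 · 2 = 4.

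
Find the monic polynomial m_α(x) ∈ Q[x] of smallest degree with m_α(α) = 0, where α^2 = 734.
m_α(x) = x^2 - 734

α satisfies α^2 - 734 = 0, so x^2 - 734 annihilates α. Since d = 734 is squarefree and ≠ 1, it is not a perfect square in Q, so x^2 - 734 has no rational root and is therefore irreducible over Q (a degree-2 polynomial over a field is irreducible iff it has no root). Hence m_α(x) = x^2 - 734.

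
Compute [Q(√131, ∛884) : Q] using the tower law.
[Q(√131, ∛884) : Q] = 6

Let L = Q(√131, ∛884). Since Q(√131) ⊂ L and [Q(√131):Q] = 2, the tower law gives 2 | [L:Q]. Likewise Q(∛884) ⊂ L with [Q(∛884):Q] = 3 (because 884 is not a perfect cube), so 3 | [L:Q]. As gcd(2,3) = 1, [L:Q] is divisible by 6. Conversely L is generated over Q by √131 and ∛884, so [L:Q] ≤ 2·3 = 6. Therefore [Q(√131, ∛884) : Q] = 6.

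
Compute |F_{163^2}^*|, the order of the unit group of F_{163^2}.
|F_{163^2}^*| = 26568

F_{163^2} has 163^2 = 26569 elements; its multiplicative group consists of all nonzero elements, so |F_{163^2}^*| = 26569 - 1 = 26568. (It is cyclic since any finite subgroup of the multiplicative group of a field is cyclic.)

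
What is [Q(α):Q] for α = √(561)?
[Q(α):Q] = 2

[Q(α):Q] equals the degree of the minimal polynomial of α. Here α^2 = 561 and x^2 - 561 is irreducible (d = 561 is squarefree, ≠ 1, hence not a square), so deg(m_α) = 2. Thus [Q(α):Q] = 2.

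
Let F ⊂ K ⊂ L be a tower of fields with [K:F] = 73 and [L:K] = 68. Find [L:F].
[L:F] = 4964

The tower law says that for any tower of field extensions F ⊂ K ⊂ L with finite degrees, [L:F] = [L:K] · [K:F]. Here this gives [L:F] = 68 · 73 = 4964.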